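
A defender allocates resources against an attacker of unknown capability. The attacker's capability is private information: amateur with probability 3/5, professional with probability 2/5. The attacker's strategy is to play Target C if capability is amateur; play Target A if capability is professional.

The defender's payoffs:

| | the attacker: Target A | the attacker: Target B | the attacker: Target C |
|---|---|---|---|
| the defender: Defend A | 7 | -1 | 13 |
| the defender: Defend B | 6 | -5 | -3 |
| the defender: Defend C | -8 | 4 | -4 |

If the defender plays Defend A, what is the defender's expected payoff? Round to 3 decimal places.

10.600

Take the expectation over the attacker's capability, weighting each type's action by its prior probability.
E[Defend A] = 3/5·13 + 2/5·7 = 39/5 + 14/5 = 53/5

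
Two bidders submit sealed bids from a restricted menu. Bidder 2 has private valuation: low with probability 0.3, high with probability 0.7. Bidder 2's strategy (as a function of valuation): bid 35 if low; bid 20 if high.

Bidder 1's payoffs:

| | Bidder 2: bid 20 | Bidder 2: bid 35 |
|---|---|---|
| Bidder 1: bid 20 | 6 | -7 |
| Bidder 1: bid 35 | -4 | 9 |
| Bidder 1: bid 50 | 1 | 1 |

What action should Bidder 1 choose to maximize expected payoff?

E[bid 20] = 0.3·(-7) + 0.7·(6) = 2.1
E[bid 35] = 0.3·(9) + 0.7·(-4) = -0.1
E[bid 50] = 0.3·(1) + 0.7·(1) = 1
Best response: bid 20 (2.1 is the largest).

bid 20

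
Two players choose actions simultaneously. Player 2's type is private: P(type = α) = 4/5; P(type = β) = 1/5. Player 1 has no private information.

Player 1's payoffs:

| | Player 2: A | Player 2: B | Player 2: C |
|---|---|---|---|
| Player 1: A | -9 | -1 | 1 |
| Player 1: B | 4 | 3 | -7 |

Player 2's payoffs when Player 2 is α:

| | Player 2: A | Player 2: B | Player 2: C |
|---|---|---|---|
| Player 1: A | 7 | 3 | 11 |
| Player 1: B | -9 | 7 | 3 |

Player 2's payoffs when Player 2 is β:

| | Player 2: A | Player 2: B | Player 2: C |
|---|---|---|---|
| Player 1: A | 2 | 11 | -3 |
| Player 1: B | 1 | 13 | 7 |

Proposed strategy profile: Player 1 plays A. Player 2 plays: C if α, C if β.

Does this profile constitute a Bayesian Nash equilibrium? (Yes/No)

Player 1 plays A: E[A] = 4/5·(1) + 1/5·(1) = 1; E[B] = -7. Best-responding. ✓
Player 2 (type α), facing A: A gives 7, B gives 3, C gives 11. Proposed C is best. ✓
Player 2 (type β), facing A: A gives 2, B gives 11, C gives -3. Proposed C is not best — profitable deviation exists. ✗

No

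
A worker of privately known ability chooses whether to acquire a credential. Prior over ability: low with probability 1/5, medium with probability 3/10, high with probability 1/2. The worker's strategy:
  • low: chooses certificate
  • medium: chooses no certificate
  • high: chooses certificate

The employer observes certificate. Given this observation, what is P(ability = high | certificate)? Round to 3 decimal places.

P(certificate) = (1/5)·1 + (3/10)·0 + (1/2)·1 = 7/10
P(high | certificate) = ((1/2)·1) / (7/10) = (1/2) / (7/10) = 5/7

0.714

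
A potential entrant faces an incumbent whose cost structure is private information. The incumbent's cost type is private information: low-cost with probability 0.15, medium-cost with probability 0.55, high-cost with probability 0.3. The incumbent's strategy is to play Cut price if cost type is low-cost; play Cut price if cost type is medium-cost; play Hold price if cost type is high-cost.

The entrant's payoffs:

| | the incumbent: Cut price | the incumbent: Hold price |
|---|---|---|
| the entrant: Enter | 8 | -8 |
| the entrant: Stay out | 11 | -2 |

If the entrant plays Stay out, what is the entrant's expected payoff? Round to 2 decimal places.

Take the expectation over the incumbent's cost type, weighting each type's action by its prior probability.
E[Stay out] = 0.15·11 + 0.55·11 + 0.3·(-2) = 1.65 + 6.05 + (-0.6) = 7.1

7.10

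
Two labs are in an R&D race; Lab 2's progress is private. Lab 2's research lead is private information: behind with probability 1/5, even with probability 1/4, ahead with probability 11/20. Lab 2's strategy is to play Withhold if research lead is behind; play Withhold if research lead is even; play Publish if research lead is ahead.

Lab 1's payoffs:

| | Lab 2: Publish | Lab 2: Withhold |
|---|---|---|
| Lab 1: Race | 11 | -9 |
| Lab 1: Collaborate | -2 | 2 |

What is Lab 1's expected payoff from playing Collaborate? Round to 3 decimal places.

-0.200

Take the expectation over Lab 2's research lead, weighting each type's action by its prior probability.
E[Collaborate] = 1/5·2 + 1/4·2 + 11/20·(-2) = 2/5 + 1/2 + (-11/10) = -1/5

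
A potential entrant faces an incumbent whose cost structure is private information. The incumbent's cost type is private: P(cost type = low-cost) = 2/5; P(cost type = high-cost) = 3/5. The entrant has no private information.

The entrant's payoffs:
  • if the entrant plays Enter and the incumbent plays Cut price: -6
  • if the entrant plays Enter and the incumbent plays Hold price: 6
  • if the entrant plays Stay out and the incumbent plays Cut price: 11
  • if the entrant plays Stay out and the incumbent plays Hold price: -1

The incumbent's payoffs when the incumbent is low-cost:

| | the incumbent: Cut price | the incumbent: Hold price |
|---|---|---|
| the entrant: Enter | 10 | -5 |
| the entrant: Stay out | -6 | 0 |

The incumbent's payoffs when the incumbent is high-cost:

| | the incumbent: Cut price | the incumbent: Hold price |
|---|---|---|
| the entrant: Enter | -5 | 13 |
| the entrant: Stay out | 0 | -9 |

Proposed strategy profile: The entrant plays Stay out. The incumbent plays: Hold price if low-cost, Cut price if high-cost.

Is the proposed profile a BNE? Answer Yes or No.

The entrant plays Stay out: E[Stay out] = 2/5·(-1) + 3/5·(11) = 31/5; E[Enter] = -6/5. Best-responding. ✓
The incumbent (cost type low-cost), facing Stay out: Cut price gives -6, Hold price gives 0. Proposed Hold price is best. ✓
The incumbent (cost type high-cost), facing Stay out: Cut price gives 0, Hold price gives -9. Proposed Cut price is best. ✓

Yes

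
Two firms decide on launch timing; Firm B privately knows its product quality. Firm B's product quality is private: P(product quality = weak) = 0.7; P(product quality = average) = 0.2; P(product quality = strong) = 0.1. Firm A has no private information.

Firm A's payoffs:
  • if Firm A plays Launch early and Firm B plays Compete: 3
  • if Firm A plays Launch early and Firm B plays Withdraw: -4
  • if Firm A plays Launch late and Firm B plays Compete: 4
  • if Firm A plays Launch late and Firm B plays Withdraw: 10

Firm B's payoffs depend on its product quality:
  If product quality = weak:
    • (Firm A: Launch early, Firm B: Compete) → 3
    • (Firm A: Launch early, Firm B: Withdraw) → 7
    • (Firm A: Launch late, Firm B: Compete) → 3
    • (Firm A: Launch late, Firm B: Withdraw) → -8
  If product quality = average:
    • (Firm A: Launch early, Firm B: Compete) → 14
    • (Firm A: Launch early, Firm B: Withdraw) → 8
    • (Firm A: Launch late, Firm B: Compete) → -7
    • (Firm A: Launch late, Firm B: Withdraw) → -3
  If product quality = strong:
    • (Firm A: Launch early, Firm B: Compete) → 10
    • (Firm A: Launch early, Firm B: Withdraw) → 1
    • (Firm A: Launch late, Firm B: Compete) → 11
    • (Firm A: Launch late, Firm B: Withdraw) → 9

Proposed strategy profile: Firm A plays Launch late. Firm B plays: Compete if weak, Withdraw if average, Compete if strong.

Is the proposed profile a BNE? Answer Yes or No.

Firm A plays Launch late: E[Launch late] = 0.7·(4) + 0.2·(10) + 0.1·(4) = 5.2; E[Launch early] = 1.6. Best-responding. ✓
Firm B (product quality weak), facing Launch late: Compete gives 3, Withdraw gives -8. Proposed Compete is best. ✓
Firm B (product quality average), facing Launch late: Compete gives -7, Withdraw gives -3. Proposed Withdraw is best. ✓
Firm B (product quality strong), facing Launch late: Compete gives 11, Withdraw gives 9. Proposed Compete is best. ✓

Yes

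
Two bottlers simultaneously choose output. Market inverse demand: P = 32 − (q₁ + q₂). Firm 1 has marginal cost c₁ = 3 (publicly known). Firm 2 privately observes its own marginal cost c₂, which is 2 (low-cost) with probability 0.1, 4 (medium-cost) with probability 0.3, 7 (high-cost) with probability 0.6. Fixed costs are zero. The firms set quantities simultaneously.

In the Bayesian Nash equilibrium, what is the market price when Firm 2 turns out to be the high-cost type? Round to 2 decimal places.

14.23

Each type of Firm 2 best-responds to q₁; Firm 1 best-responds to the expected q₂ over Firm 2's types.
Firm 2 with cost c maximizes (32 − (q₁+q₂) − c)·q₂, giving q₂(c) = (32 − c − q₁)/2.
E[c₂] = 0.1·2 + 0.3·4 + 0.6·7 = 5.6
Firm 1's FOC against E[q₂] yields q₁ = (32 − 2·3 + E[c₂])/3 = (32 − 6 + 5.6)/3 = 10.5333.
q₂(high-cost) = 7.23333, so P = 32 − (10.5333 + 7.23333) = 14.2333.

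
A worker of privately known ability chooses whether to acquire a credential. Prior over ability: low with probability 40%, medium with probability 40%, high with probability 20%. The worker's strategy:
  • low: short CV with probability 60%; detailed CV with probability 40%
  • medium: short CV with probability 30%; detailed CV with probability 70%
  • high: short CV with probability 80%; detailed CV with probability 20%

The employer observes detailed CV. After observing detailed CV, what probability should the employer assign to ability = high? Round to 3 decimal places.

0.083

P(detailed CV) = 0.4·0.4 + 0.4·0.7 + 0.2·0.2 = 0.48
P(high | detailed CV) = (0.2·0.2) / 0.48 = 0.04 / 0.48 = 0.0833333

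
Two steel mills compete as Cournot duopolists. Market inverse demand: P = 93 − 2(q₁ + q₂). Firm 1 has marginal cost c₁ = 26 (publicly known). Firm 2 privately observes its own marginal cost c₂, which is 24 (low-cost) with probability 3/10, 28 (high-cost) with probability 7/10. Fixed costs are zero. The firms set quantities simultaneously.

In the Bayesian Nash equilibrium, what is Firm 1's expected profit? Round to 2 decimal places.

255.38

Type-c best response for Firm 2: q₂(c) = (93 − c)/4 − q₁/2.
Firm 1 maximizes expected profit; its first-order condition is 93 − 4q₁ − 2E[q₂] − 26 = 0.
Substituting E[q₂] and solving: E[c₂] = 26.8, so q₁ = (93 − 2·26 + 26.8)/6 = 11.3.
E[P] = 93 − 2·(q₁ + E[q₂]) = 48.6; Firm 1's expected profit = (E[P] − 26)·q₁ = (48.6 − 26)·11.3 = 255.38.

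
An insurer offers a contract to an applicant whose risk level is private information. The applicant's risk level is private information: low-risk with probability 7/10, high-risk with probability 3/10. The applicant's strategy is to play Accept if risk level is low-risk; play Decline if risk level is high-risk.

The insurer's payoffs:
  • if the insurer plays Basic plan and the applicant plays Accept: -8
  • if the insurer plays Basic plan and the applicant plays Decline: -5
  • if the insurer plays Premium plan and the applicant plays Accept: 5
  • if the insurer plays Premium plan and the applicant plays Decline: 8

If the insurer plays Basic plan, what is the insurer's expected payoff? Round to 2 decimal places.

E[Basic plan] = 7/10·(-8) + 3/10·(-5) = (-28/5) + (-3/2) = -71/10

-7.10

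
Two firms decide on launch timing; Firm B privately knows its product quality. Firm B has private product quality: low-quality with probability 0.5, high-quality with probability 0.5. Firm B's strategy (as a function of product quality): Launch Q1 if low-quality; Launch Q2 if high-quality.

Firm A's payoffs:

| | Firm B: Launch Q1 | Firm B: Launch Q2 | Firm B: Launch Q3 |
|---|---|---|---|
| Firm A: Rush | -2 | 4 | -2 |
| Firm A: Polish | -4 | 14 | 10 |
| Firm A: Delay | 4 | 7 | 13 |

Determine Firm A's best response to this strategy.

E[Rush] = 0.5·(-2) + 0.5·(4) = 1
E[Polish] = 0.5·(-4) + 0.5·(14) = 5
E[Delay] = 0.5·(4) + 0.5·(7) = 5.5
Best response: Delay (5.5 is the largest).

Delay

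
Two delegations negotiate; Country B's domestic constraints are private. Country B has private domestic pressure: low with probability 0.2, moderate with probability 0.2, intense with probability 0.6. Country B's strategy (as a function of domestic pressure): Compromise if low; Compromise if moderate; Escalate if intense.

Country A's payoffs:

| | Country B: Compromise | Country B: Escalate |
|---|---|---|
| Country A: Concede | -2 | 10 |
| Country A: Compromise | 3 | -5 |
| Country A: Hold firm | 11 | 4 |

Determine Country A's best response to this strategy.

E[Concede] = 0.2·(-2) + 0.2·(-2) + 0.6·(10) = 5.2
E[Compromise] = 0.2·(3) + 0.2·(3) + 0.6·(-5) = -1.8
E[Hold firm] = 0.2·(11) + 0.2·(11) + 0.6·(4) = 6.8
Best response: Hold firm (6.8 is the largest).

Hold firm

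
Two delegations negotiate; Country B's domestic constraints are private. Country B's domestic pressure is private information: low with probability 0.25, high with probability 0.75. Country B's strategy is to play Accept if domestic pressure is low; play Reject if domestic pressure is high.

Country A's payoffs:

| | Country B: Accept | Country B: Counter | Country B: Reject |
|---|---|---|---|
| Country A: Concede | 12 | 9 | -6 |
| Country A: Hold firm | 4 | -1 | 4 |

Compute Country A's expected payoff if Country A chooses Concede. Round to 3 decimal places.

E[Concede] = 0.25·12 + 0.75·(-6) = 3 + (-4.5) = -1.5

-1.500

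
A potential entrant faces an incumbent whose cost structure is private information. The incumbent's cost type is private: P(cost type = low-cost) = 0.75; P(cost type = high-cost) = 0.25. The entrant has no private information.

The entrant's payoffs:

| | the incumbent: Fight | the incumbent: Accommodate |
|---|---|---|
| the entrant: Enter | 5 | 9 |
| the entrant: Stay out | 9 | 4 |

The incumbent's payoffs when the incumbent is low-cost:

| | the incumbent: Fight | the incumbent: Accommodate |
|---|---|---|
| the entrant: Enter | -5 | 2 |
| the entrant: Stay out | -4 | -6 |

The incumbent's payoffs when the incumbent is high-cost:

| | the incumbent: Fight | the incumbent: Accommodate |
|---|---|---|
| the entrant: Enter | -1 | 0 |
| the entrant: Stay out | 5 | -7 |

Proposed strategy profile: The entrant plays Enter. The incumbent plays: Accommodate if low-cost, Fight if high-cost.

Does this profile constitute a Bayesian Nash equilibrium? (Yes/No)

The entrant plays Enter: E[Enter] = 0.75·(9) + 0.25·(5) = 8; E[Stay out] = 5.25. Best-responding. ✓
The incumbent (cost type low-cost), facing Enter: Fight gives -5, Accommodate gives 2. Proposed Accommodate is best. ✓
The incumbent (cost type high-cost), facing Enter: Fight gives -1, Accommodate gives 0. Proposed Fight is not best — profitable deviation exists. ✗

No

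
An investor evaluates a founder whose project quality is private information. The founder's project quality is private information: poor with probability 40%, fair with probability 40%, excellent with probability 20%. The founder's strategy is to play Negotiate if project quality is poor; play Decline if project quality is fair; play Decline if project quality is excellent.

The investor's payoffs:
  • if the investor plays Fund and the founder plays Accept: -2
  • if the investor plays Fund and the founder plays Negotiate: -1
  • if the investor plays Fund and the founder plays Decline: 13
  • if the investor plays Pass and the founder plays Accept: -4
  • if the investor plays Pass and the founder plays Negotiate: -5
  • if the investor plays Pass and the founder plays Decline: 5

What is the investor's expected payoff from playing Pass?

E[Pass] = 0.4·(-5) + 0.4·5 + 0.2·5 = (-2) + 2 + 1 = 1

1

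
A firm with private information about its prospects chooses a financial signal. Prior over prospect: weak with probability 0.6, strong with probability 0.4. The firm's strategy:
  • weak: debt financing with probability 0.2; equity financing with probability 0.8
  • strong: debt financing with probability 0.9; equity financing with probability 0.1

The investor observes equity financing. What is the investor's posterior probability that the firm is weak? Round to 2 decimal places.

0.92

P(equity financing) = 0.6·0.8 + 0.4·0.1 = 0.52
P(weak | equity financing) = (0.6·0.8) / 0.52 = 0.48 / 0.52 = 0.923077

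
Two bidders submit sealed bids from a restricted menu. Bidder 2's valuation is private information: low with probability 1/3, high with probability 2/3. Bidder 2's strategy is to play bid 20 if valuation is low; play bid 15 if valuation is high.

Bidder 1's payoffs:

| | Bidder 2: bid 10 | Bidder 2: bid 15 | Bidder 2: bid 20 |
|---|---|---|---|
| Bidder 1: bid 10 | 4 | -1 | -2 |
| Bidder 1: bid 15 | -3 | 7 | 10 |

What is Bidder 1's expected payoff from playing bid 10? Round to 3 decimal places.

E[bid 10] = 1/3·(-2) + 2/3·(-1) = (-2/3) + (-2/3) = -4/3

-1.333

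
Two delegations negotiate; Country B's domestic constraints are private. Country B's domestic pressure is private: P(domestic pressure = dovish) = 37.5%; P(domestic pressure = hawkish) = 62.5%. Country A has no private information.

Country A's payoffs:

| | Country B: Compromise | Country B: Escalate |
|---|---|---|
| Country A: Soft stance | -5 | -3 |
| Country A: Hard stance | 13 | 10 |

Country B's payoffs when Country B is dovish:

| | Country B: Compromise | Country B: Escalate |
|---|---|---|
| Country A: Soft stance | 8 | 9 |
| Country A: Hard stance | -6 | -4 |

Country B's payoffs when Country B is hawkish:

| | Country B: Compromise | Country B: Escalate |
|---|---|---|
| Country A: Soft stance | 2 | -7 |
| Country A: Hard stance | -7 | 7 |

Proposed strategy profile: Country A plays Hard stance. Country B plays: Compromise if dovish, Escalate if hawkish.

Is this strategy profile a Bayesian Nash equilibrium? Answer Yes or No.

No

Country A plays Hard stance: E[Hard stance] = 0.375·(13) + 0.625·(10) = 11.125; E[Soft stance] = -3.75. Best-responding. ✓
Country B (domestic pressure dovish), facing Hard stance: Compromise gives -6, Escalate gives -4. Proposed Compromise is not best — profitable deviation exists. ✗
Country B (domestic pressure hawkish), facing Hard stance: Compromise gives -7, Escalate gives 7. Proposed Escalate is best. ✓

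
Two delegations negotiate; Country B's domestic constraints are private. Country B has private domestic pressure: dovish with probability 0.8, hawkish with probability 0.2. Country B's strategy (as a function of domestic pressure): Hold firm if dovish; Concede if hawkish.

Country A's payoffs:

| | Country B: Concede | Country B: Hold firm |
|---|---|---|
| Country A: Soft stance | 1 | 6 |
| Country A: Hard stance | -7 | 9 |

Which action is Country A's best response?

E[Soft stance] = 0.8·(6) + 0.2·(1) = 5
E[Hard stance] = 0.8·(9) + 0.2·(-7) = 5.8
Best response: Hard stance (5.8 is the largest).

Hard stance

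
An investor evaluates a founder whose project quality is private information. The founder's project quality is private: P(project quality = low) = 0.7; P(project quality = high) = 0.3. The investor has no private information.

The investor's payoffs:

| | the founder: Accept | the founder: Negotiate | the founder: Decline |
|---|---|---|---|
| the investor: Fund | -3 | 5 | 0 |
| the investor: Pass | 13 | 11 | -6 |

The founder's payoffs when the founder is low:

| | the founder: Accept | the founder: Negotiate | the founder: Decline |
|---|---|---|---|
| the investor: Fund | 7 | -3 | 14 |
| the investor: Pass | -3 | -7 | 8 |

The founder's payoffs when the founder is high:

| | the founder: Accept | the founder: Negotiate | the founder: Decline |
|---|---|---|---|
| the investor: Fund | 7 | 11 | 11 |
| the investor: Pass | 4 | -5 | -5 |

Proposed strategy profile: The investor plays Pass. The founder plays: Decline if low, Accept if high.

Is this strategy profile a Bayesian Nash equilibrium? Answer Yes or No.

Yes

The investor plays Pass: E[Pass] = 0.7·(-6) + 0.3·(13) = -0.3; E[Fund] = -0.9. Best-responding. ✓
The founder (project quality low), facing Pass: Accept gives -3, Negotiate gives -7, Decline gives 8. Proposed Decline is best. ✓
The founder (project quality high), facing Pass: Accept gives 4, Negotiate gives -5, Decline gives -5. Proposed Accept is best. ✓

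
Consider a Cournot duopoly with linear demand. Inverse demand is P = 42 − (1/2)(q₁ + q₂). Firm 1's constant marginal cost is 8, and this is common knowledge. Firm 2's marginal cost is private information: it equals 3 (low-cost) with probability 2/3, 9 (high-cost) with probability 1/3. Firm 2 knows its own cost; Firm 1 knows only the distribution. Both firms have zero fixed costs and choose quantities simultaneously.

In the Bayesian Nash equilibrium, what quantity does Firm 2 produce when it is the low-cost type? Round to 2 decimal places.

Type-c best response for Firm 2: q₂(c) = (42 − c) − q₁/2.
Firm 1 maximizes expected profit; its first-order condition is 42 − q₁ − (1/2)E[q₂] − 8 = 0.
Substituting E[q₂] and solving: E[c₂] = 5, so q₁ = (42 − 2·8 + 5)/(3/2) = 20.6667.
q₂(low-cost) = (42 − 3 − (1/2)·20.6667) = 28.6667.

28.67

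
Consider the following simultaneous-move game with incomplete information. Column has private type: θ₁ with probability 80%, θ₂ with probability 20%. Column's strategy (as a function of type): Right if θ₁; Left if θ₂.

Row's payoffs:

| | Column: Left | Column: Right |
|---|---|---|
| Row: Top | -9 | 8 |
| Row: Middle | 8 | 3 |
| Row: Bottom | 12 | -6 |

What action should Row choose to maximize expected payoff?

Top

E[Top] = 0.8·(8) + 0.2·(-9) = 4.6
E[Middle] = 0.8·(3) + 0.2·(8) = 4
E[Bottom] = 0.8·(-6) + 0.2·(12) = -2.4
Best response: Top (4.6 is the largest).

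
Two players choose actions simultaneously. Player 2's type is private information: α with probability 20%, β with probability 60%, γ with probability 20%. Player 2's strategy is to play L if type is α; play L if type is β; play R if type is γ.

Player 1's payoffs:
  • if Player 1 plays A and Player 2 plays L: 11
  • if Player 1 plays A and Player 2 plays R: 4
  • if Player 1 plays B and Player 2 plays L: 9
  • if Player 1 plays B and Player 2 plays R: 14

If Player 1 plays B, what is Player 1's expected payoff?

E[B] = 0.2·9 + 0.6·9 + 0.2·14 = 1.8 + 5.4 + 2.8 = 10

10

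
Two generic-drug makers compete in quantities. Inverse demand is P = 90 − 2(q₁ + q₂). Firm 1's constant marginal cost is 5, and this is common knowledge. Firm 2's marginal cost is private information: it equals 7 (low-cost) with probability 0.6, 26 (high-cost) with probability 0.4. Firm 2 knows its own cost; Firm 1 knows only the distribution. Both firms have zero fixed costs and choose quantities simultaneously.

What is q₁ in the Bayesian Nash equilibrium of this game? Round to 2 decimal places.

15.77

Type-c best response for Firm 2: q₂(c) = (90 − c)/4 − q₁/2.
Firm 1 maximizes expected profit; its first-order condition is 90 − 4q₁ − 2E[q₂] − 5 = 0.
Substituting E[q₂] and solving: E[c₂] = 14.6, so q₁ = (90 − 2·5 + 14.6)/6 = 15.7667.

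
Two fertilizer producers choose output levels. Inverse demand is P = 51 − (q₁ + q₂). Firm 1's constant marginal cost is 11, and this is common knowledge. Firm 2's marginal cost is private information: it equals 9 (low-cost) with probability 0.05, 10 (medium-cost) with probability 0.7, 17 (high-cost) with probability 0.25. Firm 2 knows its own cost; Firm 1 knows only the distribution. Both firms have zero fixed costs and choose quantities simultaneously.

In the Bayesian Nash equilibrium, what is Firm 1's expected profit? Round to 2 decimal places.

184.05

Firm 2 with cost c maximizes (51 − (q₁+q₂) − c)·q₂, giving q₂(c) = (51 − c − q₁)/2.
E[c₂] = 0.05·9 + 0.7·10 + 0.25·17 = 11.7
Firm 1's FOC against E[q₂] yields q₁ = (51 − 2·11 + E[c₂])/3 = (51 − 22 + 11.7)/3 = 13.5667.
E[P] = 51 − (q₁ + E[q₂]) = 24.5667; Firm 1's expected profit = (E[P] − 11)·q₁ = (24.5667 − 11)·13.5667 = 184.054.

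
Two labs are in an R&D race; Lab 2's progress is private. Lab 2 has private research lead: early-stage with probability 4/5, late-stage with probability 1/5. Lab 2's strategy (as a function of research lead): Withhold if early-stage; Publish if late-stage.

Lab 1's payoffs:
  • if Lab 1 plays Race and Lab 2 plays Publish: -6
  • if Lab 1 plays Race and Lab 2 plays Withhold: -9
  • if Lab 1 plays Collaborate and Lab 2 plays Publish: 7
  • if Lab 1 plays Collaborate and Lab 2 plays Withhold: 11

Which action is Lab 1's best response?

Collaborate

Compute Lab 1's expected payoff for each action, taking the expectation over Lab 2's type.
E[Race] = 4/5·(-9) + 1/5·(-6) = -42/5
E[Collaborate] = 4/5·(11) + 1/5·(7) = 51/5
Best response: Collaborate (51/5 is the largest).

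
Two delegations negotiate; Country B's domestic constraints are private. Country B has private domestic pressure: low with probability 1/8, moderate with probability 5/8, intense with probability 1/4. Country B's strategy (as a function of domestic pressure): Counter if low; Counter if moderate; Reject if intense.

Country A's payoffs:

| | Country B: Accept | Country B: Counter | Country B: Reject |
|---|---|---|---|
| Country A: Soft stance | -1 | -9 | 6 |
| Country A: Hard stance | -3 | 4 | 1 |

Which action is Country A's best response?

E[Soft stance] = 1/8·(-9) + 5/8·(-9) + 1/4·(6) = -21/4
E[Hard stance] = 1/8·(4) + 5/8·(4) + 1/4·(1) = 13/4
Best response: Hard stance (13/4 is the largest).

Hard stance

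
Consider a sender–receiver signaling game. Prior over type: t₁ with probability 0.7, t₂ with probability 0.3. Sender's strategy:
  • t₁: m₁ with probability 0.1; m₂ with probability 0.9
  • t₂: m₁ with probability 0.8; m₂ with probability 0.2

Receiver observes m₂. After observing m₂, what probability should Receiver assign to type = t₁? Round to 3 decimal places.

0.913

P(m₂) = 0.7·0.9 + 0.3·0.2 = 0.69
P(t₁ | m₂) = (0.7·0.9) / 0.69 = 0.63 / 0.69 = 0.913043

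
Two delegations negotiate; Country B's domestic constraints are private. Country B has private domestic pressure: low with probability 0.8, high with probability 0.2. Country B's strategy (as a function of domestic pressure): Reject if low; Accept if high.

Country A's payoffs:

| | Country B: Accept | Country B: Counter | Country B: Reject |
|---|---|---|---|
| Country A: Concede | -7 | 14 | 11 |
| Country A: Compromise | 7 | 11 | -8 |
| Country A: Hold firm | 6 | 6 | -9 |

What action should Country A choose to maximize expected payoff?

Concede

E[Concede] = 0.8·(11) + 0.2·(-7) = 7.4
E[Compromise] = 0.8·(-8) + 0.2·(7) = -5
E[Hold firm] = 0.8·(-9) + 0.2·(6) = -6
Best response: Concede (7.4 is the largest).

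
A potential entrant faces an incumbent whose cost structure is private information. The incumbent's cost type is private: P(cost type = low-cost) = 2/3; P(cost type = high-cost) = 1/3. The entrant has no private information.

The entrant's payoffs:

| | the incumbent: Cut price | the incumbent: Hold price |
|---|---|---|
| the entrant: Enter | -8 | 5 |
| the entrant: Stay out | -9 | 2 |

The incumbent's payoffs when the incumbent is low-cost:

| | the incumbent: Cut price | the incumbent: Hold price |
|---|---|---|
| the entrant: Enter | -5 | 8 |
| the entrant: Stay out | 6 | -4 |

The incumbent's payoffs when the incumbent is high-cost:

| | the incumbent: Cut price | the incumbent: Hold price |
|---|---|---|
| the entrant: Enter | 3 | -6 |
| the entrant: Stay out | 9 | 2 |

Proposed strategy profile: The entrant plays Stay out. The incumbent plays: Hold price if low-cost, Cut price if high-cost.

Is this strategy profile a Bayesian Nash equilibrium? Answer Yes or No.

The entrant plays Stay out: E[Stay out] = 2/3·(2) + 1/3·(-9) = -5/3; E[Enter] = 2/3. Not best-responding. ✗
The incumbent (cost type low-cost), facing Stay out: Cut price gives 6, Hold price gives -4. Proposed Hold price is not best — profitable deviation exists. ✗
The incumbent (cost type high-cost), facing Stay out: Cut price gives 9, Hold price gives 2. Proposed Cut price is best. ✓

No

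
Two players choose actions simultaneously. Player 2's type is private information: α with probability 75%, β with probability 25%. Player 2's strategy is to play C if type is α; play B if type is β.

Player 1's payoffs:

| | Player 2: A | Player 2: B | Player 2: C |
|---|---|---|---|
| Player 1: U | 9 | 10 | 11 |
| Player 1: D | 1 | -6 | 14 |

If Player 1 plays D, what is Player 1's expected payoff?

9

E[D] = 0.75·14 + 0.25·(-6) = 10.5 + (-1.5) = 9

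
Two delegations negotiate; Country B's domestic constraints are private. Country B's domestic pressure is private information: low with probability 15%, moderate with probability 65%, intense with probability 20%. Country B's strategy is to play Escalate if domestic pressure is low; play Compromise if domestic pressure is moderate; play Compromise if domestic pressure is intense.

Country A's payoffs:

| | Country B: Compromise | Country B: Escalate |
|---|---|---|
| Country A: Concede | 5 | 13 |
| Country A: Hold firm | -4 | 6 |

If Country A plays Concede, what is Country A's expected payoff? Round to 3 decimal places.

6.200

E[Concede] = 0.15·13 + 0.65·5 + 0.2·5 = 1.95 + 3.25 + 1 = 6.2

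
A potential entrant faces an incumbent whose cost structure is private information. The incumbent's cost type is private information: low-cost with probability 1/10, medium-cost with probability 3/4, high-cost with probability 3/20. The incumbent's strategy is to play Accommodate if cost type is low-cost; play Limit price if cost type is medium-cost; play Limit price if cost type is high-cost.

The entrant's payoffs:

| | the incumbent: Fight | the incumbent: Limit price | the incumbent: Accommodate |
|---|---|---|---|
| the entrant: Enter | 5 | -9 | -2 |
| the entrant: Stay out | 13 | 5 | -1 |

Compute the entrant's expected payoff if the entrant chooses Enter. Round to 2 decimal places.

-8.30

E[Enter] = 1/10·(-2) + 3/4·(-9) + 3/20·(-9) = (-1/5) + (-27/4) + (-27/20) = -83/10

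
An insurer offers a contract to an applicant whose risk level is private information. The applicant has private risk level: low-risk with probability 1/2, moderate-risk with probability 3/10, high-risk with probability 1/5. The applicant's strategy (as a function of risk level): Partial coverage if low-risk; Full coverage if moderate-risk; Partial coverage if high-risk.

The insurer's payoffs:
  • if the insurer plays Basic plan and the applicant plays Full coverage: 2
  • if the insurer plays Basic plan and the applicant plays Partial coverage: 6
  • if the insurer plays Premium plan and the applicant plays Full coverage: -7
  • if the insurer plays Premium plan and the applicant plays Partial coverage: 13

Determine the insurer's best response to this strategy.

E[Basic plan] = 1/2·(6) + 3/10·(2) + 1/5·(6) = 24/5
E[Premium plan] = 1/2·(13) + 3/10·(-7) + 1/5·(13) = 7
Best response: Premium plan (7 is the largest).

Premium plan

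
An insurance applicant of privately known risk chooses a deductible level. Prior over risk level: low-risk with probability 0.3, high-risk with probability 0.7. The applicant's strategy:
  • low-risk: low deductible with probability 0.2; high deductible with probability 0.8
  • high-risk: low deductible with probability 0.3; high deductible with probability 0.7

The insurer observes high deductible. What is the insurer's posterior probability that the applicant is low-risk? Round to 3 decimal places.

0.329

P(high deductible) = 0.3·0.8 + 0.7·0.7 = 0.73
P(low-risk | high deductible) = (0.3·0.8) / 0.73 = 0.24 / 0.73 = 0.328767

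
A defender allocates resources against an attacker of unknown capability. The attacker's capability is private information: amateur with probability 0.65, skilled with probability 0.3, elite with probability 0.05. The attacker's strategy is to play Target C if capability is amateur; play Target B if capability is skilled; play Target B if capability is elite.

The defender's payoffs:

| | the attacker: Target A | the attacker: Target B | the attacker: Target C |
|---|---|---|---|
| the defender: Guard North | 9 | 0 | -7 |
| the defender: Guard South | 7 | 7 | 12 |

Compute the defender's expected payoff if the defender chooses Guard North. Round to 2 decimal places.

E[Guard North] = 0.65·(-7) + 0.3·0 + 0.05·0 = (-4.55) + 0 + 0 = -4.55

-4.55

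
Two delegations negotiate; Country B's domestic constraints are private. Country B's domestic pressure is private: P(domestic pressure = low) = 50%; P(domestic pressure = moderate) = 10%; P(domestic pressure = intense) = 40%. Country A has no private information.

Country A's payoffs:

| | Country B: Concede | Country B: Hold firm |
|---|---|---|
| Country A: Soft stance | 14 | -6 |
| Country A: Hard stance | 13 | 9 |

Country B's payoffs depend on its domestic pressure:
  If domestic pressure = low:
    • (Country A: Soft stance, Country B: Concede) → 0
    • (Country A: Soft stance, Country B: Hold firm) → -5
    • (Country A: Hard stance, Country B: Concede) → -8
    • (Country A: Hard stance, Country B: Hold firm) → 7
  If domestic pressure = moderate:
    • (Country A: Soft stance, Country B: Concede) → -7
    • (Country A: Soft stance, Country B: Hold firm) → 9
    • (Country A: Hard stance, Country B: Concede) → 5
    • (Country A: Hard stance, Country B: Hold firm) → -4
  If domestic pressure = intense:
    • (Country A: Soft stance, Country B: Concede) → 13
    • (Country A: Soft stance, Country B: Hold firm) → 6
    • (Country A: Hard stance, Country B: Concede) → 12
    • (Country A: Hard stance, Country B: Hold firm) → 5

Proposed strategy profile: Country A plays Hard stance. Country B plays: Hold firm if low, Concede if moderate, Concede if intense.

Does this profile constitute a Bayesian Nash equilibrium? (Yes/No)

Yes

A profile is a BNE iff every type of every player is best-responding given beliefs about the other side.
Country A plays Hard stance: E[Hard stance] = 0.5·(9) + 0.1·(13) + 0.4·(13) = 11; E[Soft stance] = 4. Best-responding. ✓
Country B (domestic pressure low), facing Hard stance: Concede gives -8, Hold firm gives 7. Proposed Hold firm is best. ✓
Country B (domestic pressure moderate), facing Hard stance: Concede gives 5, Hold firm gives -4. Proposed Concede is best. ✓
Country B (domestic pressure intense), facing Hard stance: Concede gives 12, Hold firm gives 5. Proposed Concede is best. ✓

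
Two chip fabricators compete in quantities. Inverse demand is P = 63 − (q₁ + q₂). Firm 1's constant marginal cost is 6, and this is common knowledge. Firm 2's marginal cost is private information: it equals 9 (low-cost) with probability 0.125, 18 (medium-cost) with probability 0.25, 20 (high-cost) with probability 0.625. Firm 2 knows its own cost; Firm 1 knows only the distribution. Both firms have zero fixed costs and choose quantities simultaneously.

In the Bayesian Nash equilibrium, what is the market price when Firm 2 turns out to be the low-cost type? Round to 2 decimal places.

24.48

Type-c best response for Firm 2: q₂(c) = (63 − c)/2 − q₁/2.
Firm 1 maximizes expected profit; its first-order condition is 63 − 2q₁ − E[q₂] − 6 = 0.
Substituting E[q₂] and solving: E[c₂] = 18.125, so q₁ = (63 − 2·6 + 18.125)/3 = 23.0417.
q₂(low-cost) = 15.4792, so P = 63 − (23.0417 + 15.4792) = 24.4792.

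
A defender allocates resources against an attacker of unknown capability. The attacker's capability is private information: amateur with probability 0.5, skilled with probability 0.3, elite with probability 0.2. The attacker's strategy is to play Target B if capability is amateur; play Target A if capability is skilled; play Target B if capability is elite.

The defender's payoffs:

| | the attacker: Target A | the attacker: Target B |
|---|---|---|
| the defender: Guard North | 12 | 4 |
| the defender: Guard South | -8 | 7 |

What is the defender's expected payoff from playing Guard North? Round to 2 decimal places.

E[Guard North] = 0.5·4 + 0.3·12 + 0.2·4 = 2 + 3.6 + 0.8 = 6.4

6.40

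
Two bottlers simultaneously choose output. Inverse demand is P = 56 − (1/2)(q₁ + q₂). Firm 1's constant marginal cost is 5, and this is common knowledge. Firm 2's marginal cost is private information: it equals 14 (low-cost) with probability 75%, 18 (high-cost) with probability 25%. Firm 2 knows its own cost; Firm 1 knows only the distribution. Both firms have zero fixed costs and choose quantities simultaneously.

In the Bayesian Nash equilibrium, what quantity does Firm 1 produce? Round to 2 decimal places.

Type-c best response for Firm 2: q₂(c) = (56 − c) − q₁/2.
Firm 1 maximizes expected profit; its first-order condition is 56 − q₁ − (1/2)E[q₂] − 5 = 0.
Substituting E[q₂] and solving: E[c₂] = 15, so q₁ = (56 − 2·5 + 15)/(3/2) = 40.6667.

40.67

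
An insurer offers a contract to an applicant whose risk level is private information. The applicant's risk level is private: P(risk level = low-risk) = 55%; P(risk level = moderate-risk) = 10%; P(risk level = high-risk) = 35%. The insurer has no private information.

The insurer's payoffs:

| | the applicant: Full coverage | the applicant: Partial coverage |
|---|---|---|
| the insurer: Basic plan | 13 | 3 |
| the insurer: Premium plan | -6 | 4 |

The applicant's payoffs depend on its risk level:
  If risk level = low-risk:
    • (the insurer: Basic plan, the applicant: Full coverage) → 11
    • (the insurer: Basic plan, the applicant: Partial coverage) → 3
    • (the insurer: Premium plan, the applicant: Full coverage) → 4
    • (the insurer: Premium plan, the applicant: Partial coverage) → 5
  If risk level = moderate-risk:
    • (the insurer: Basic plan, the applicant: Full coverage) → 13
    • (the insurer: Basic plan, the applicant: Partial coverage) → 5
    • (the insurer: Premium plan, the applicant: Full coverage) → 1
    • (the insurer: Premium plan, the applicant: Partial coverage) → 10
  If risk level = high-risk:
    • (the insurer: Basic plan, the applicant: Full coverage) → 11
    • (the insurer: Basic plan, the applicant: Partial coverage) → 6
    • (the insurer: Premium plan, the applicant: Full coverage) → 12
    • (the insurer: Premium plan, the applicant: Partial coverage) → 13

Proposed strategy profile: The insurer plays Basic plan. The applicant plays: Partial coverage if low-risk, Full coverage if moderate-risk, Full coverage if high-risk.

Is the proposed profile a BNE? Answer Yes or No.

No

The insurer plays Basic plan: E[Basic plan] = 0.55·(3) + 0.1·(13) + 0.35·(13) = 7.5; E[Premium plan] = -0.5. Best-responding. ✓
The applicant (risk level low-risk), facing Basic plan: Full coverage gives 11, Partial coverage gives 3. Proposed Partial coverage is not best — profitable deviation exists. ✗
The applicant (risk level moderate-risk), facing Basic plan: Full coverage gives 13, Partial coverage gives 5. Proposed Full coverage is best. ✓
The applicant (risk level high-risk), facing Basic plan: Full coverage gives 11, Partial coverage gives 6. Proposed Full coverage is best. ✓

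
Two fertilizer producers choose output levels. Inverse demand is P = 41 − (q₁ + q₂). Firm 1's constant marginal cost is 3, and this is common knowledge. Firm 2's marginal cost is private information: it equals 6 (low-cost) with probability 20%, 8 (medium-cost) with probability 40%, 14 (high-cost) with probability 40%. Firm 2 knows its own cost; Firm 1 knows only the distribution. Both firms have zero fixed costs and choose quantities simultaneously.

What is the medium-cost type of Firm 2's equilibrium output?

9

Firm 2 with cost c maximizes (41 − (q₁+q₂) − c)·q₂, giving q₂(c) = (41 − c − q₁)/2.
E[c₂] = 0.2·6 + 0.4·8 + 0.4·14 = 10
Firm 1's FOC against E[q₂] yields q₁ = (41 − 2·3 + E[c₂])/3 = (41 − 6 + 10)/3 = 15.
q₂(medium-cost) = (41 − 8 − 15)/2 = 9.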